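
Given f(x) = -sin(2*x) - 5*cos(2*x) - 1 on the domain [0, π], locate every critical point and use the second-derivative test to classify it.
f'(x) = 10*sin(2*x) - 2*cos(2*x)

Solve f'(x) = 0 on [0, π]:
  f'(x) = 0 ⇔ -cos(2*x) = -5*sin(2*x) ⇔ tan(2*x) = 1/5, i.e. 2*x = arctan(1/5) + nπ; keep the solutions lying in [0, π].
  ⇒ x = atan(1/5)/2 ≈ 0.0987, atan(1/5)/2 + pi/2 ≈ 1.6695

f''(x) = 4*sin(2*x) + 20*cos(2*x)
Second-derivative test at each critical point:
  f''(0.0987) = 20.3961 > 0 → local minimum
  f''(1.6695) = -20.3961 < 0 → local maximum

Critical points: x = atan(1/5)/2 ≈ 0.0987 (local minimum); x = atan(1/5)/2 + pi/2 ≈ 1.6695 (local maximum)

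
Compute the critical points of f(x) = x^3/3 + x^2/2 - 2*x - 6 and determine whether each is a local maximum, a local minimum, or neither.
f'(x) = x^2 + x - 2

Solve f'(x) = 0:
  Factor: x^2 + x - 2 = (x - 1)*(x + 2) = 0.
  ⇒ x = -2, 1

f''(x) = 2*x + 1
Second-derivative test at each critical point:
  f''(-2) = -3 < 0 → local maximum
  f''(1) = 3 > 0 → local minimum

Critical points: x = -2 (local maximum); x = 1 (local minimum)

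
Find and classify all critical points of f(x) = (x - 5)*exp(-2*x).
f'(x) = (11 - 2*x)*exp(-2*x)

Solve f'(x) = 0:
  f'(x) = (11 - 2*x)·exp(-2*x) and exp(-2*x) > 0 for every x, so f'(x) = 0 ⇔ 11 - 2*x = 0.
  11 - 2*x = 0.
  ⇒ x = 11/2

f''(x) = 4*(x - 6)*exp(-2*x)
Second-derivative test at each critical point:
  f''(11/2) = -3.340e-05 < 0 → local maximum

Critical points: x = 11/2 (local maximum)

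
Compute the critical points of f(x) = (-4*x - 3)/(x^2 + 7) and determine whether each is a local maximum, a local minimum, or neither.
f'(x) = 2*(2*x^2 + 3*x - 14)/(x^4 + 14*x^2 + 49)

Solve f'(x) = 0:
  f'(x) = 2*(x - 2)*(2*x + 7)/(x^2 + 7)^2; the denominator is positive wherever f is defined, so f'(x) = 0 ⇔ 4*x^2 + 6*x - 28 = 0.
  Factor: 4*x^2 + 6*x - 28 = 2*(x - 2)*(2*x + 7) = 0.
  ⇒ x = -7/2, 2

f''(x) = 2*(-4*x^2*(4*x + 3) + 3*(4*x + 1)*(x^2 + 7))/(x^2 + 7)^3
Second-derivative test at each critical point:
  f''(-7/2) = -32/539 < 0 → local maximum
  f''(2) = 2/11 > 0 → local minimum

Critical points: x = -7/2 (local maximum); x = 2 (local minimum)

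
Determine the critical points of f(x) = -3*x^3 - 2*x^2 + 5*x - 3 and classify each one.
f'(x) = -9*x^2 - 4*x + 5

Solve f'(x) = 0:
  Factor: -9*x^2 - 4*x + 5 = -(x + 1)*(9*x - 5) = 0.
  ⇒ x = -1, 5/9

f''(x) = -18*x - 4
Second-derivative test at each critical point:
  f''(-1) = 14 > 0 → local minimum
  f''(5/9) = -14 < 0 → local maximum

Critical points: x = -1 (local minimum); x = 5/9 (local maximum)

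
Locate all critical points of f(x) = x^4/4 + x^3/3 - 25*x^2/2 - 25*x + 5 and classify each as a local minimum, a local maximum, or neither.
f'(x) = x^3 + x^2 - 25*x - 25

Solve f'(x) = 0:
  Factor: x^3 + x^2 - 25*x - 25 = (x - 5)*(x + 1)*(x + 5) = 0.
  ⇒ x = -5, -1, 5

f''(x) = 3*x^2 + 2*x - 25
Second-derivative test at each critical point:
  f''(-5) = 40 > 0 → local minimum
  f''(-1) = -24 < 0 → local maximum
  f''(5) = 60 > 0 → local minimum

Critical points: x = -5 (local minimum); x = -1 (local maximum); x = 5 (local minimum)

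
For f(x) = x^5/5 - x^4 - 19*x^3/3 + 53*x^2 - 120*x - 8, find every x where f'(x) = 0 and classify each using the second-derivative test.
f'(x) = x^4 - 4*x^3 - 19*x^2 + 106*x - 120

Solve f'(x) = 0:
  Factor: x^4 - 4*x^3 - 19*x^2 + 106*x - 120 = (x - 4)*(x - 3)*(x - 2)*(x + 5) = 0.
  ⇒ x = -5, 2, 3, 4

f''(x) = 4*x^3 - 12*x^2 - 38*x + 106
Second-derivative test at each critical point:
  f''(-5) = -504 < 0 → local maximum
  f''(2) = 14 > 0 → local minimum
  f''(3) = -8 < 0 → local maximum
  f''(4) = 18 > 0 → local minimum

Critical points: x = -5 (local maximum); x = 2 (local minimum); x = 3 (local maximum); x = 4 (local minimum)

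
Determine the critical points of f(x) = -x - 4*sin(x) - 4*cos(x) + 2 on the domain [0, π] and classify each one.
f'(x) = -4*sqrt(2)*cos(x + pi/4) - 1

Solve f'(x) = 0 on [0, π]:
  f'(x) = 0 ⇔ 4*sin(x) - 4*cos(x) = 1. Write the left side as R·cos(x + φ) with R = √((-4)² + (-4)²) = 4*sqrt(2), cos φ = -sqrt(2)/2, sin φ = -sqrt(2)/2; then cos(x + φ) = sqrt(2)/8. Solve for x and keep the solutions lying in [0, π].
  ⇒ x = atan((1 + sqrt(31))/(-1 + sqrt(31))) ≈ 0.9631

f''(x) = 4*sqrt(2)*sin(x + pi/4)
Second-derivative test at each critical point:
  f''(0.9631) = 5.5678 > 0 → local minimum

Critical points: x = atan((1 + sqrt(31))/(-1 + sqrt(31))) ≈ 0.9631 (local minimum)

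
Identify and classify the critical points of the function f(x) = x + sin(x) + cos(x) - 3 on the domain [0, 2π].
f'(x) = -sin(x) + cos(x) + 1

Solve f'(x) = 0 on [0, 2π]:
  f'(x) = 0 ⇔ -sin(x) + cos(x) = -1. Write the left side as R·cos(x + φ) with R = √(1² + 1²) = sqrt(2), cos φ = sqrt(2)/2, sin φ = sqrt(2)/2; then cos(x + φ) = -sqrt(2)/2. Solve for x and keep the solutions lying in [0, 2π].
  ⇒ x = pi/2 ≈ 1.5708, pi ≈ 3.1416

f''(x) = -sin(x) - cos(x)
Second-derivative test at each critical point:
  f''(1.5708) = -1 < 0 → local maximum
  f''(3.1416) = 1 > 0 → local minimum

Critical points: x = pi/2 ≈ 1.5708 (local maximum); x = pi ≈ 3.1416 (local minimum)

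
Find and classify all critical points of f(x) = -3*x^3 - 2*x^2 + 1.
f'(x) = x*(-9*x - 4)

Solve f'(x) = 0:
  Factor: -9*x^2 - 4*x = -x*(9*x + 4) = 0.
  ⇒ x = -4/9, 0

f''(x) = -18*x - 4
Second-derivative test at each critical point:
  f''(-4/9) = 4 > 0 → local minimum
  f''(0) = -4 < 0 → local maximum

Critical points: x = -4/9 (local minimum); x = 0 (local maximum)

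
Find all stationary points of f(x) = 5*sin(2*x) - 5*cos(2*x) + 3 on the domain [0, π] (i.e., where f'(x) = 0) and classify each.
f'(x) = 10*sqrt(2)*sin(2*x + pi/4)

Solve f'(x) = 0 on [0, π]:
  f'(x) = 0 ⇔ 5*cos(2*x) = -5*sin(2*x) ⇔ tan(2*x) = -1, i.e. 2*x = arctan(-1) + nπ; keep the solutions lying in [0, π].
  ⇒ x = 3*pi/8 ≈ 1.1781, 7*pi/8 ≈ 2.7489

f''(x) = 20*sqrt(2)*cos(2*x + pi/4)
Second-derivative test at each critical point:
  f''(1.1781) = -28.2843 < 0 → local maximum
  f''(2.7489) = 28.2843 > 0 → local minimum

Critical points: x = 3*pi/8 ≈ 1.1781 (local maximum); x = 7*pi/8 ≈ 2.7489 (local minimum)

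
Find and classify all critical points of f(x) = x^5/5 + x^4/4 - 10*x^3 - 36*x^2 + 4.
f'(x) = x*(x^3 + x^2 - 30*x - 72)

Solve f'(x) = 0:
  Factor: x^4 + x^3 - 30*x^2 - 72*x = x*(x - 6)*(x + 3)*(x + 4) = 0.
  ⇒ x = -4, -3, 0, 6

f''(x) = 4*x^3 + 3*x^2 - 60*x - 72
Second-derivative test at each critical point:
  f''(-4) = -40 < 0 → local maximum
  f''(-3) = 27 > 0 → local minimum
  f''(0) = -72 < 0 → local maximum
  f''(6) = 540 > 0 → local minimum

Critical points: x = -4 (local maximum); x = -3 (local minimum); x = 0 (local maximum); x = 6 (local minimum)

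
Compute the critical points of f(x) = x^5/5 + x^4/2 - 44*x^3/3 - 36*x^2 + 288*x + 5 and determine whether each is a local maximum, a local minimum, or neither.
f'(x) = x^4 + 2*x^3 - 44*x^2 - 72*x + 288

Solve f'(x) = 0:
  Factor: x^4 + 2*x^3 - 44*x^2 - 72*x + 288 = (x - 6)*(x - 2)*(x + 4)*(x + 6) = 0.
  ⇒ x = -6, -4, 2, 6

f''(x) = 4*x^3 + 6*x^2 - 88*x - 72
Second-derivative test at each critical point:
  f''(-6) = -192 < 0 → local maximum
  f''(-4) = 120 > 0 → local minimum
  f''(2) = -192 < 0 → local maximum
  f''(6) = 480 > 0 → local minimum

Critical points: x = -6 (local maximum); x = -4 (local minimum); x = 2 (local maximum); x = 6 (local minimum)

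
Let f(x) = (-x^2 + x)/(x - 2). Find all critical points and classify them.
f'(x) = (-x^2 + 4*x - 2)/(x^2 - 4*x + 4)

Solve f'(x) = 0:
  f'(x) = -(x^2 - 4*x + 2)/(x - 2)^2; the denominator is positive wherever f is defined, so f'(x) = 0 ⇔ -x^2 + 4*x - 2 = 0.
  x^2 - 4*x + 2 = 0 has no rational roots; quadratic formula: x = (4 ± √8)/2.
  ⇒ x = 2 - sqrt(2) ≈ 0.5858, sqrt(2) + 2 ≈ 3.4142

f''(x) = -4/(x^3 - 6*x^2 + 12*x - 8)
Second-derivative test at each critical point:
  f''(0.5858) = 1.4142 > 0 → local minimum
  f''(3.4142) = -1.4142 < 0 → local maximum

Critical points: x = 2 - sqrt(2) ≈ 0.5858 (local minimum); x = sqrt(2) + 2 ≈ 3.4142 (local maximum)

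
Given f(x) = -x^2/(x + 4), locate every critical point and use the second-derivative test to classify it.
f'(x) = x*(-x - 8)/(x + 4)^2

Solve f'(x) = 0:
  f'(x) = -x*(x + 8)/(x + 4)^2; the denominator is positive wherever f is defined, so f'(x) = 0 ⇔ -x^2 - 8*x = 0.
  Factor: -x^2 - 8*x = -x*(x + 8) = 0.
  ⇒ x = -8, 0

f''(x) = -32/(x^3 + 12*x^2 + 48*x + 64)
Second-derivative test at each critical point:
  f''(-8) = 1/2 > 0 → local minimum
  f''(0) = -1/2 < 0 → local maximum

Critical points: x = -8 (local minimum); x = 0 (local maximum)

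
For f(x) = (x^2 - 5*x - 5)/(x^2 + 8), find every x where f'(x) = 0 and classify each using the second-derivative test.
f'(x) = (5*x^2 + 26*x - 40)/(x^4 + 16*x^2 + 64)

Solve f'(x) = 0:
  f'(x) = (5*x^2 + 26*x - 40)/(x^2 + 8)^2; the denominator is positive wherever f is defined, so f'(x) = 0 ⇔ 5*x^2 + 26*x - 40 = 0.
  5*x^2 + 26*x - 40 = 0 has no rational roots; quadratic formula: x = (-26 ± √1476)/10.
  ⇒ x = -3*sqrt(41)/5 - 13/5 ≈ -6.4419, -13/5 + 3*sqrt(41)/5 ≈ 1.2419

f''(x) = 2*(-5*x^3 - 39*x^2 + 120*x + 104)/(x^6 + 24*x^4 + 192*x^2 + 512)
Second-derivative test at each critical point:
  f''(-6.4419) = -0.0157 < 0 → local maximum
  f''(1.2419) = 0.4219 > 0 → local minimum

Critical points: x = -3*sqrt(41)/5 - 13/5 ≈ -6.4419 (local maximum); x = -13/5 + 3*sqrt(41)/5 ≈ 1.2419 (local minimum)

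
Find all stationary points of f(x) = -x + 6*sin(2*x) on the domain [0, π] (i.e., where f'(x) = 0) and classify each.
f'(x) = 12*cos(2*x) - 1

Solve f'(x) = 0 on [0, π]:
  f'(x) = 0 ⇔ cos(2*x) = 1/12, i.e. 2*x = ±arccos(1/12) + 2nπ; keep the solutions lying in [0, π].
  ⇒ x = acos(1/12)/2 ≈ 0.7437, pi - acos(1/12)/2 ≈ 2.3979

f''(x) = -24*sin(2*x)
Second-derivative test at each critical point:
  f''(0.7437) = -23.9165 < 0 → local maximum
  f''(2.3979) = 23.9165 > 0 → local minimum

Critical points: x = acos(1/12)/2 ≈ 0.7437 (local maximum); x = pi - acos(1/12)/2 ≈ 2.3979 (local minimum)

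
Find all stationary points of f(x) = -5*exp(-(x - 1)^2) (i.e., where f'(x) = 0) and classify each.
f'(x) = 10*(x - 1)*exp(-(x - 1)^2)

Solve f'(x) = 0:
  f'(x) = (10*x - 10)·exp(-(x - 1)^2) and exp(-(x - 1)^2) > 0 for every x, so f'(x) = 0 ⇔ 10*x - 10 = 0.
  Factor: 10*x - 10 = 10*(x - 1) = 0.
  ⇒ x = 1

f''(x) = 10*(1 - 2*(x - 1)^2)*exp(-(x - 1)^2)
Second-derivative test at each critical point:
  f''(1) = 10 > 0 → local minimum

Critical points: x = 1 (local minimum)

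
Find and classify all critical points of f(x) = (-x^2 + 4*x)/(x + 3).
f'(x) = (-x^2 - 6*x + 12)/(x^2 + 6*x + 9)

Solve f'(x) = 0:
  f'(x) = -(x^2 + 6*x - 12)/(x + 3)^2; the denominator is positive wherever f is defined, so f'(x) = 0 ⇔ -x^2 - 6*x + 12 = 0.
  x^2 + 6*x - 12 = 0 has no rational roots; quadratic formula: x = (-6 ± √84)/2.
  ⇒ x = -sqrt(21) - 3 ≈ -7.5826, -3 + sqrt(21) ≈ 1.5826

f''(x) = -42/(x^3 + 9*x^2 + 27*x + 27)
Second-derivative test at each critical point:
  f''(-7.5826) = 0.4364 > 0 → local minimum
  f''(1.5826) = -0.4364 < 0 → local maximum

Critical points: x = -sqrt(21) - 3 ≈ -7.5826 (local minimum); x = -3 + sqrt(21) ≈ 1.5826 (local maximum)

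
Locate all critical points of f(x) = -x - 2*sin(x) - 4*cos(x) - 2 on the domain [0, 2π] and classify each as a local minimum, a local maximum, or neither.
f'(x) = 4*sin(x) - 2*cos(x) - 1

Solve f'(x) = 0 on [0, 2π]:
  f'(x) = 0 ⇔ 4*sin(x) - 2*cos(x) = 1. Write the left side as R·cos(x + φ) with R = √((-2)² + (-4)²) = 2*sqrt(5), cos φ = -sqrt(5)/5, sin φ = -2*sqrt(5)/5; then cos(x + φ) = sqrt(5)/10. Solve for x and keep the solutions lying in [0, 2π].
  ⇒ x = atan((2 + sqrt(19))/(-1 + 2*sqrt(19))) ≈ 0.6892, atan((2 - sqrt(19))/(-2*sqrt(19) - 1)) + pi ≈ 3.3797

f''(x) = 2*sin(x) + 4*cos(x)
Second-derivative test at each critical point:
  f''(0.6892) = 4.3589 > 0 → local minimum
  f''(3.3797) = -4.3589 < 0 → local maximum

Critical points: x = atan((2 + sqrt(19))/(-1 + 2*sqrt(19))) ≈ 0.6892 (local minimum); x = atan((2 - sqrt(19))/(-2*sqrt(19) - 1)) + pi ≈ 3.3797 (local maximum)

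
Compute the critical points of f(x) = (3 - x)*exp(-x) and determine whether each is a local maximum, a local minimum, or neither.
f'(x) = (x - 4)*exp(-x)

Solve f'(x) = 0:
  f'(x) = (x - 4)·exp(-x) and exp(-x) > 0 for every x, so f'(x) = 0 ⇔ x - 4 = 0.
  x - 4 = 0.
  ⇒ x = 4

f''(x) = (5 - x)*exp(-x)
Second-derivative test at each critical point:
  f''(4) = 0.0183 > 0 → local minimum

Critical points: x = 4 (local minimum)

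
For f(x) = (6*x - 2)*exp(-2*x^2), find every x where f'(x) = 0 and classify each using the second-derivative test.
f'(x) = 2*(-4*x*(3*x - 1) + 3)*exp(-2*x^2)

Solve f'(x) = 0:
  f'(x) = (-24*x^2 + 8*x + 6)·exp(-2*x^2) and exp(-2*x^2) > 0 for every x, so f'(x) = 0 ⇔ -24*x^2 + 8*x + 6 = 0.
  Factor: -24*x^2 + 8*x + 6 = -2*(12*x^2 - 4*x - 3); 12*x^2 - 4*x - 3 = 0 has no rational roots; quadratic formula: x = (4 ± √160)/24.
  ⇒ x = 1/6 - sqrt(10)/6 ≈ -0.3604, 1/6 + sqrt(10)/6 ≈ 0.6937

f''(x) = 8*(4*x^2*(3*x - 1) - 9*x + 1)*exp(-2*x^2)
Second-derivative test at each critical point:
  f''(-0.3604) = 19.5112 > 0 → local minimum
  f''(0.6937) = -9.6626 < 0 → local maximum

Critical points: x = 1/6 - sqrt(10)/6 ≈ -0.3604 (local minimum); x = 1/6 + sqrt(10)/6 ≈ 0.6937 (local maximum)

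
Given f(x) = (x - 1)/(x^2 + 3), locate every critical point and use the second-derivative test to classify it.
f'(x) = (x^2 - 2*x*(x - 1) + 3)/(x^2 + 3)^2

Solve f'(x) = 0:
  f'(x) = -(x - 3)*(x + 1)/(x^2 + 3)^2; the denominator is positive wherever f is defined, so f'(x) = 0 ⇔ -x^2 + 2*x + 3 = 0.
  Factor: -x^2 + 2*x + 3 = -(x - 3)*(x + 1) = 0.
  ⇒ x = -1, 3

f''(x) = 2*(4*x^2*(x - 1) + (1 - 3*x)*(x^2 + 3))/(x^2 + 3)^3
Second-derivative test at each critical point:
  f''(-1) = 1/4 > 0 → local minimum
  f''(3) = -1/36 < 0 → local maximum

Critical points: x = -1 (local minimum); x = 3 (local maximum)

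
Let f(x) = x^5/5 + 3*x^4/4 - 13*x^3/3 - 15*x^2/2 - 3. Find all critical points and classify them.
f'(x) = x*(x^3 + 3*x^2 - 13*x - 15)

Solve f'(x) = 0:
  Factor: x^4 + 3*x^3 - 13*x^2 - 15*x = x*(x - 3)*(x + 1)*(x + 5) = 0.
  ⇒ x = -5, -1, 0, 3

f''(x) = 4*x^3 + 9*x^2 - 26*x - 15
Second-derivative test at each critical point:
  f''(-5) = -160 < 0 → local maximum
  f''(-1) = 16 > 0 → local minimum
  f''(0) = -15 < 0 → local maximum
  f''(3) = 96 > 0 → local minimum

Critical points: x = -5 (local maximum); x = -1 (local minimum); x = 0 (local maximum); x = 3 (local minimum)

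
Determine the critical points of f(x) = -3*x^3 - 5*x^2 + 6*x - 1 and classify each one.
f'(x) = -9*x^2 - 10*x + 6

Solve f'(x) = 0:
  9*x^2 + 10*x - 6 = 0 has no rational roots; quadratic formula: x = (-10 ± √316)/18.
  ⇒ x = -sqrt(79)/9 - 5/9 ≈ -1.5431, -5/9 + sqrt(79)/9 ≈ 0.4320

f''(x) = -18*x - 10
Second-derivative test at each critical point:
  f''(-1.5431) = 17.7764 > 0 → local minimum
  f''(0.4320) = -17.7764 < 0 → local maximum

Critical points: x = -sqrt(79)/9 - 5/9 ≈ -1.5431 (local minimum); x = -5/9 + sqrt(79)/9 ≈ 0.4320 (local maximum)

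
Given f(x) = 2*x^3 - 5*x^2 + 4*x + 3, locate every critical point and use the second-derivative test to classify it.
f'(x) = 6*x^2 - 10*x + 4

Solve f'(x) = 0:
  Factor: 6*x^2 - 10*x + 4 = 2*(x - 1)*(3*x - 2) = 0.
  ⇒ x = 2/3, 1

f''(x) = 12*x - 10
Second-derivative test at each critical point:
  f''(2/3) = -2 < 0 → local maximum
  f''(1) = 2 > 0 → local minimum

Critical points: x = 2/3 (local maximum); x = 1 (local minimum)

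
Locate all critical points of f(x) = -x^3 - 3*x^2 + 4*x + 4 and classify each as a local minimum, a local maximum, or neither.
f'(x) = -3*x^2 - 6*x + 4

Solve f'(x) = 0:
  3*x^2 + 6*x - 4 = 0 has no rational roots; quadratic formula: x = (-6 ± √84)/6.
  ⇒ x = -sqrt(21)/3 - 1 ≈ -2.5275, -1 + sqrt(21)/3 ≈ 0.5275

f''(x) = -6*x - 6
Second-derivative test at each critical point:
  f''(-2.5275) = 9.1652 > 0 → local minimum
  f''(0.5275) = -9.1652 < 0 → local maximum

Critical points: x = -sqrt(21)/3 - 1 ≈ -2.5275 (local minimum); x = -1 + sqrt(21)/3 ≈ 0.5275 (local maximum)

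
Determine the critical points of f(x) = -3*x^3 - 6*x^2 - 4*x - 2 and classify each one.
f'(x) = -9*x^2 - 12*x - 4

Solve f'(x) = 0:
  Factor: -9*x^2 - 12*x - 4 = -(3*x + 2)^2 = 0.
  ⇒ x = -2/3

f''(x) = -18*x - 12
Second-derivative test at each critical point:
  f''(-2/3) = 0, so the second-derivative test is inconclusive; use the first-derivative test: f'(-11/12) = -0.5625, f'(-5/12) = -0.5625 — f' is negative on both sides (no sign change) → neither a local maximum nor a local minimum

Critical points: x = -2/3 (neither)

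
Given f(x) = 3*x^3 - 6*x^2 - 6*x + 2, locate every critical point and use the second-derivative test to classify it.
f'(x) = 9*x^2 - 12*x - 6

Solve f'(x) = 0:
  Factor: 9*x^2 - 12*x - 6 = 3*(3*x^2 - 4*x - 2); 3*x^2 - 4*x - 2 = 0 has no rational roots; quadratic formula: x = (4 ± √40)/6.
  ⇒ x = 2/3 - sqrt(10)/3 ≈ -0.3874, 2/3 + sqrt(10)/3 ≈ 1.7208

f''(x) = 18*x - 12
Second-derivative test at each critical point:
  f''(-0.3874) = -18.9737 < 0 → local maximum
  f''(1.7208) = 18.9737 > 0 → local minimum

Critical points: x = 2/3 - sqrt(10)/3 ≈ -0.3874 (local maximum); x = 2/3 + sqrt(10)/3 ≈ 1.7208 (local minimum)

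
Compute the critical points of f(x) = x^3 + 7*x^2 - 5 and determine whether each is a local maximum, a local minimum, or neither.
f'(x) = x*(3*x + 14)

Solve f'(x) = 0:
  Factor: 3*x^2 + 14*x = x*(3*x + 14) = 0.
  ⇒ x = -14/3, 0

f''(x) = 6*x + 14
Second-derivative test at each critical point:
  f''(-14/3) = -14 < 0 → local maximum
  f''(0) = 14 > 0 → local minimum

Critical points: x = -14/3 (local maximum); x = 0 (local minimum)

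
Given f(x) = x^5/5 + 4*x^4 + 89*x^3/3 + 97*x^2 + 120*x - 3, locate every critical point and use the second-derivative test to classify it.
f'(x) = x^4 + 16*x^3 + 89*x^2 + 194*x + 120

Solve f'(x) = 0:
  Factor: x^4 + 16*x^3 + 89*x^2 + 194*x + 120 = (x + 1)*(x + 4)*(x + 5)*(x + 6) = 0.
  ⇒ x = -6, -5, -4, -1

f''(x) = 4*x^3 + 48*x^2 + 178*x + 194
Second-derivative test at each critical point:
  f''(-6) = -10 < 0 → local maximum
  f''(-5) = 4 > 0 → local minimum
  f''(-4) = -6 < 0 → local maximum
  f''(-1) = 60 > 0 → local minimum

Critical points: x = -6 (local maximum); x = -5 (local minimum); x = -4 (local maximum); x = -1 (local minimum)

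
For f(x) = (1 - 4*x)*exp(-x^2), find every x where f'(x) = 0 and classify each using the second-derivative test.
f'(x) = 2*(x*(4*x - 1) - 2)*exp(-x^2)

Solve f'(x) = 0:
  f'(x) = (8*x^2 - 2*x - 4)·exp(-x^2) and exp(-x^2) > 0 for every x, so f'(x) = 0 ⇔ 8*x^2 - 2*x - 4 = 0.
  Factor: 8*x^2 - 2*x - 4 = 2*(4*x^2 - x - 2); 4*x^2 - x - 2 = 0 has no rational roots; quadratic formula: x = (1 ± √33)/8.
  ⇒ x = 1/8 - sqrt(33)/8 ≈ -0.5931, 1/8 + sqrt(33)/8 ≈ 0.8431

f''(x) = 2*(2*x^2*(1 - 4*x) + 12*x - 1)*exp(-x^2)
Second-derivative test at each critical point:
  f''(-0.5931) = -8.0822 < 0 → local maximum
  f''(0.8431) = 5.6442 > 0 → local minimum

Critical points: x = 1/8 - sqrt(33)/8 ≈ -0.5931 (local maximum); x = 1/8 + sqrt(33)/8 ≈ 0.8431 (local minimum)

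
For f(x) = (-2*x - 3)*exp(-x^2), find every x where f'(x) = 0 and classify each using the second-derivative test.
f'(x) = 2*(x*(2*x + 3) - 1)*exp(-x^2)

Solve f'(x) = 0:
  f'(x) = (4*x^2 + 6*x - 2)·exp(-x^2) and exp(-x^2) > 0 for every x, so f'(x) = 0 ⇔ 4*x^2 + 6*x - 2 = 0.
  Factor: 4*x^2 + 6*x - 2 = 2*(2*x^2 + 3*x - 1); 2*x^2 + 3*x - 1 = 0 has no rational roots; quadratic formula: x = (-3 ± √17)/4.
  ⇒ x = -sqrt(17)/4 - 3/4 ≈ -1.7808, -3/4 + sqrt(17)/4 ≈ 0.2808

f''(x) = 2*(-4*x^3 - 6*x^2 + 6*x + 3)*exp(-x^2)
Second-derivative test at each critical point:
  f''(-1.7808) = -0.3460 < 0 → local maximum
  f''(0.2808) = 7.6211 > 0 → local minimum

Critical points: x = -sqrt(17)/4 - 3/4 ≈ -1.7808 (local maximum); x = -3/4 + sqrt(17)/4 ≈ 0.2808 (local minimum)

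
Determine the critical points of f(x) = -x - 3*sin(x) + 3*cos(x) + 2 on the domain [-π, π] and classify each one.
f'(x) = -3*sqrt(2)*sin(x + pi/4) - 1

Solve f'(x) = 0 on [-π, π]:
  f'(x) = 0 ⇔ -3*sin(x) - 3*cos(x) = 1. Write the left side as R·cos(x + φ) with R = √((-3)² + 3²) = 3*sqrt(2), cos φ = -sqrt(2)/2, sin φ = sqrt(2)/2; then cos(x + φ) = sqrt(2)/6. Solve for x and keep the solutions lying in [-π, π].
  ⇒ x = atan((-sqrt(17) - 1)/(-1 + sqrt(17))) ≈ -1.0233, atan((-1 + sqrt(17))/(-sqrt(17) - 1)) + pi ≈ 2.5941

f''(x) = -3*sqrt(2)*cos(x + pi/4)
Second-derivative test at each critical point:
  f''(-1.0233) = -4.1231 < 0 → local maximum
  f''(2.5941) = 4.1231 > 0 → local minimum

Critical points: x = atan((-sqrt(17) - 1)/(-1 + sqrt(17))) ≈ -1.0233 (local maximum); x = atan((-1 + sqrt(17))/(-sqrt(17) - 1)) + pi ≈ 2.5941 (local minimum)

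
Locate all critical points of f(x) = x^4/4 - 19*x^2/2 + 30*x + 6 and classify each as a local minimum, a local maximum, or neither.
f'(x) = x^3 - 19*x + 30

Solve f'(x) = 0:
  Factor: x^3 - 19*x + 30 = (x - 3)*(x - 2)*(x + 5) = 0.
  ⇒ x = -5, 2, 3

f''(x) = 3*x^2 - 19
Second-derivative test at each critical point:
  f''(-5) = 56 > 0 → local minimum
  f''(2) = -7 < 0 → local maximum
  f''(3) = 8 > 0 → local minimum

Critical points: x = -5 (local minimum); x = 2 (local maximum); x = 3 (local minimum)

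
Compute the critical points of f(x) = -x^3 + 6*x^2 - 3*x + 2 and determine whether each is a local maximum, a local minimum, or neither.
f'(x) = -3*x^2 + 12*x - 3

Solve f'(x) = 0:
  Factor: -3*x^2 + 12*x - 3 = -3*(x^2 - 4*x + 1); x^2 - 4*x + 1 = 0 has no rational roots; quadratic formula: x = (4 ± √12)/2.
  ⇒ x = 2 - sqrt(3) ≈ 0.2679, sqrt(3) + 2 ≈ 3.7321

f''(x) = 12 - 6*x
Second-derivative test at each critical point:
  f''(0.2679) = 10.3923 > 0 → local minimum
  f''(3.7321) = -10.3923 < 0 → local maximum

Critical points: x = 2 - sqrt(3) ≈ 0.2679 (local minimum); x = sqrt(3) + 2 ≈ 3.7321 (local maximum)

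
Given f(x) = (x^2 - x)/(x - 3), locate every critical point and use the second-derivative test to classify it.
f'(x) = (x^2 - 6*x + 3)/(x^2 - 6*x + 9)

Solve f'(x) = 0:
  f'(x) = (x^2 - 6*x + 3)/(x - 3)^2; the denominator is positive wherever f is defined, so f'(x) = 0 ⇔ x^2 - 6*x + 3 = 0.
  x^2 - 6*x + 3 = 0 has no rational roots; quadratic formula: x = (6 ± √24)/2.
  ⇒ x = 3 - sqrt(6) ≈ 0.5505, sqrt(6) + 3 ≈ 5.4495

f''(x) = 12/(x^3 - 9*x^2 + 27*x - 27)
Second-derivative test at each critical point:
  f''(0.5505) = -0.8165 < 0 → local maximum
  f''(5.4495) = 0.8165 > 0 → local minimum

Critical points: x = 3 - sqrt(6) ≈ 0.5505 (local maximum); x = sqrt(6) + 3 ≈ 5.4495 (local minimum)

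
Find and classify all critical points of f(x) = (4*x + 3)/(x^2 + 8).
f'(x) = 2*(-2*x^2 - 3*x + 16)/(x^4 + 16*x^2 + 64)

Solve f'(x) = 0:
  f'(x) = -2*(2*x^2 + 3*x - 16)/(x^2 + 8)^2; the denominator is positive wherever f is defined, so f'(x) = 0 ⇔ -4*x^2 - 6*x + 32 = 0.
  Factor: -4*x^2 - 6*x + 32 = -2*(2*x^2 + 3*x - 16); 2*x^2 + 3*x - 16 = 0 has no rational roots; quadratic formula: x = (-3 ± √137)/4.
  ⇒ x = -sqrt(137)/4 - 3/4 ≈ -3.6762, -3/4 + sqrt(137)/4 ≈ 2.1762

f''(x) = 2*(4*x^2*(4*x + 3) - 3*(4*x + 1)*(x^2 + 8))/(x^2 + 8)^3
Second-derivative test at each critical point:
  f''(-3.6762) = 0.0506 > 0 → local minimum
  f''(2.1762) = -0.1443 < 0 → local maximum

Critical points: x = -sqrt(137)/4 - 3/4 ≈ -3.6762 (local minimum); x = -3/4 + sqrt(137)/4 ≈ 2.1762 (local maximum)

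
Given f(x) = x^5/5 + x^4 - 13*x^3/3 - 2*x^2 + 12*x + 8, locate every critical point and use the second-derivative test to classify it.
f'(x) = x^4 + 4*x^3 - 13*x^2 - 4*x + 12

Solve f'(x) = 0:
  Factor: x^4 + 4*x^3 - 13*x^2 - 4*x + 12 = (x - 2)*(x - 1)*(x + 1)*(x + 6) = 0.
  ⇒ x = -6, -1, 1, 2

f''(x) = 4*x^3 + 12*x^2 - 26*x - 4
Second-derivative test at each critical point:
  f''(-6) = -280 < 0 → local maximum
  f''(-1) = 30 > 0 → local minimum
  f''(1) = -14 < 0 → local maximum
  f''(2) = 24 > 0 → local minimum

Critical points: x = -6 (local maximum); x = -1 (local minimum); x = 1 (local maximum); x = 2 (local minimum)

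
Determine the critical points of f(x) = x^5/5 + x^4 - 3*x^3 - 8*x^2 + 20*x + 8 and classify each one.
f'(x) = x^4 + 4*x^3 - 9*x^2 - 16*x + 20

Solve f'(x) = 0:
  Factor: x^4 + 4*x^3 - 9*x^2 - 16*x + 20 = (x - 2)*(x - 1)*(x + 2)*(x + 5) = 0.
  ⇒ x = -5, -2, 1, 2

f''(x) = 4*x^3 + 12*x^2 - 18*x - 16
Second-derivative test at each critical point:
  f''(-5) = -126 < 0 → local maximum
  f''(-2) = 36 > 0 → local minimum
  f''(1) = -18 < 0 → local maximum
  f''(2) = 28 > 0 → local minimum

Critical points: x = -5 (local maximum); x = -2 (local minimum); x = 1 (local maximum); x = 2 (local minimum)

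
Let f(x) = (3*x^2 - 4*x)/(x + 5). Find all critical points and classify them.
f'(x) = (3*x^2 + 30*x - 20)/(x^2 + 10*x + 25)

Solve f'(x) = 0:
  f'(x) = (3*x^2 + 30*x - 20)/(x + 5)^2; the denominator is positive wherever f is defined, so f'(x) = 0 ⇔ 3*x^2 + 30*x - 20 = 0.
  3*x^2 + 30*x - 20 = 0 has no rational roots; quadratic formula: x = (-30 ± √1140)/6.
  ⇒ x = -sqrt(285)/3 - 5 ≈ -10.6273, -5 + sqrt(285)/3 ≈ 0.6273

f''(x) = 190/(x^3 + 15*x^2 + 75*x + 125)
Second-derivative test at each critical point:
  f''(-10.6273) = -1.0662 < 0 → local maximum
  f''(0.6273) = 1.0662 > 0 → local minimum

Critical points: x = -sqrt(285)/3 - 5 ≈ -10.6273 (local maximum); x = -5 + sqrt(285)/3 ≈ 0.6273 (local minimum)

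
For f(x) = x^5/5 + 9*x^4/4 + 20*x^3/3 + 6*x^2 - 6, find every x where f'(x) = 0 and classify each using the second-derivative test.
f'(x) = x*(x^3 + 9*x^2 + 20*x + 12)

Solve f'(x) = 0:
  Factor: x^4 + 9*x^3 + 20*x^2 + 12*x = x*(x + 1)*(x + 2)*(x + 6) = 0.
  ⇒ x = -6, -2, -1, 0

f''(x) = 4*x^3 + 27*x^2 + 40*x + 12
Second-derivative test at each critical point:
  f''(-6) = -120 < 0 → local maximum
  f''(-2) = 8 > 0 → local minimum
  f''(-1) = -5 < 0 → local maximum
  f''(0) = 12 > 0 → local minimum

Critical points: x = -6 (local maximum); x = -2 (local minimum); x = -1 (local maximum); x = 0 (local minimum)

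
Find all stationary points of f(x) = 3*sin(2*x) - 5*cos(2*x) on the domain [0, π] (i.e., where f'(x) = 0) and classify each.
f'(x) = 10*sin(2*x) + 6*cos(2*x)

Solve f'(x) = 0 on [0, π]:
  f'(x) = 0 ⇔ 3*cos(2*x) = -5*sin(2*x) ⇔ tan(2*x) = -3/5, i.e. 2*x = arctan(-3/5) + nπ; keep the solutions lying in [0, π].
  ⇒ x = -atan(3/5)/2 + pi/2 ≈ 1.3006, pi - atan(3/5)/2 ≈ 2.8714

f''(x) = -12*sin(2*x) + 20*cos(2*x)
Second-derivative test at each critical point:
  f''(1.3006) = -23.3238 < 0 → local maximum
  f''(2.8714) = 23.3238 > 0 → local minimum

Critical points: x = -atan(3/5)/2 + pi/2 ≈ 1.3006 (local maximum); x = pi - atan(3/5)/2 ≈ 2.8714 (local minimum)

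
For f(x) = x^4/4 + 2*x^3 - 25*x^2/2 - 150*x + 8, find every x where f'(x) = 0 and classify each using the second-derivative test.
f'(x) = x^3 + 6*x^2 - 25*x - 150

Solve f'(x) = 0:
  Factor: x^3 + 6*x^2 - 25*x - 150 = (x - 5)*(x + 5)*(x + 6) = 0.
  ⇒ x = -6, -5, 5

f''(x) = 3*x^2 + 12*x - 25
Second-derivative test at each critical point:
  f''(-6) = 11 > 0 → local minimum
  f''(-5) = -10 < 0 → local maximum
  f''(5) = 110 > 0 → local minimum

Critical points: x = -6 (local minimum); x = -5 (local maximum); x = 5 (local minimum)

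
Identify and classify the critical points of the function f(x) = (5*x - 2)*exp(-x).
f'(x) = (7 - 5*x)*exp(-x)

Solve f'(x) = 0:
  f'(x) = (7 - 5*x)·exp(-x) and exp(-x) > 0 for every x, so f'(x) = 0 ⇔ 7 - 5*x = 0.
  7 - 5*x = 0.
  ⇒ x = 7/5

f''(x) = (5*x - 12)*exp(-x)
Second-derivative test at each critical point:
  f''(7/5) = -1.2330 < 0 → local maximum

Critical points: x = 7/5 (local maximum)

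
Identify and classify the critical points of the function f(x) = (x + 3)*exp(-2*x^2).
f'(x) = (-4*x*(x + 3) + 1)*exp(-2*x^2)

Solve f'(x) = 0:
  f'(x) = (-4*x^2 - 12*x + 1)·exp(-2*x^2) and exp(-2*x^2) > 0 for every x, so f'(x) = 0 ⇔ -4*x^2 - 12*x + 1 = 0.
  4*x^2 + 12*x - 1 = 0 has no rational roots; quadratic formula: x = (-12 ± √160)/8.
  ⇒ x = -sqrt(10)/2 - 3/2 ≈ -3.0811, -3/2 + sqrt(10)/2 ≈ 0.0811

f''(x) = 4*(4*x^2*(x + 3) - 3*x - 3)*exp(-2*x^2)
Second-derivative test at each critical point:
  f''(-3.0811) = 7.181e-08 > 0 → local minimum
  f''(0.0811) = -12.4837 < 0 → local maximum

Critical points: x = -sqrt(10)/2 - 3/2 ≈ -3.0811 (local minimum); x = -3/2 + sqrt(10)/2 ≈ 0.0811 (local maximum)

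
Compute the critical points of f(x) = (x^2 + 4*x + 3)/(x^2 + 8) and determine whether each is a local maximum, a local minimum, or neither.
f'(x) = 2*(-2*x^2 + 5*x + 16)/(x^4 + 16*x^2 + 64)

Solve f'(x) = 0:
  f'(x) = -2*(2*x^2 - 5*x - 16)/(x^2 + 8)^2; the denominator is positive wherever f is defined, so f'(x) = 0 ⇔ -4*x^2 + 10*x + 32 = 0.
  Factor: -4*x^2 + 10*x + 32 = -2*(2*x^2 - 5*x - 16); 2*x^2 - 5*x - 16 = 0 has no rational roots; quadratic formula: x = (5 ± √153)/4.
  ⇒ x = 5/4 - 3*sqrt(17)/4 ≈ -1.8423, 5/4 + 3*sqrt(17)/4 ≈ 4.3423

f''(x) = 2*(4*x^3 - 15*x^2 - 96*x + 40)/(x^6 + 24*x^4 + 192*x^2 + 512)
Second-derivative test at each critical point:
  f''(-1.8423) = 0.1906 > 0 → local minimum
  f''(4.3423) = -0.0343 < 0 → local maximum

Critical points: x = 5/4 - 3*sqrt(17)/4 ≈ -1.8423 (local minimum); x = 5/4 + 3*sqrt(17)/4 ≈ 4.3423 (local maximum)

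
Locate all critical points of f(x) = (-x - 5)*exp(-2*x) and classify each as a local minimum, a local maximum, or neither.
f'(x) = (2*x + 9)*exp(-2*x)

Solve f'(x) = 0:
  f'(x) = (2*x + 9)·exp(-2*x) and exp(-2*x) > 0 for every x, so f'(x) = 0 ⇔ 2*x + 9 = 0.
  2*x + 9 = 0.
  ⇒ x = -9/2

f''(x) = 4*(-x - 4)*exp(-2*x)
Second-derivative test at each critical point:
  f''(-9/2) = 16206.1679 > 0 → local minimum

Critical points: x = -9/2 (local minimum)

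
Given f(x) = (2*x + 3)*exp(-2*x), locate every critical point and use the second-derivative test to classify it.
f'(x) = 4*(-x - 1)*exp(-2*x)

Solve f'(x) = 0:
  f'(x) = (-4*x - 4)·exp(-2*x) and exp(-2*x) > 0 for every x, so f'(x) = 0 ⇔ -4*x - 4 = 0.
  Factor: -4*x - 4 = -4*(x + 1) = 0.
  ⇒ x = -1

f''(x) = 4*(2*x + 1)*exp(-2*x)
Second-derivative test at each critical point:
  f''(-1) = -29.5562 < 0 → local maximum

Critical points: x = -1 (local maximum)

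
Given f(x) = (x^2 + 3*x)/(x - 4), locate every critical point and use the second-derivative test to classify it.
f'(x) = (x^2 - 8*x - 12)/(x^2 - 8*x + 16)

Solve f'(x) = 0:
  f'(x) = (x^2 - 8*x - 12)/(x - 4)^2; the denominator is positive wherever f is defined, so f'(x) = 0 ⇔ x^2 - 8*x - 12 = 0.
  x^2 - 8*x - 12 = 0 has no rational roots; quadratic formula: x = (8 ± √112)/2.
  ⇒ x = 4 - 2*sqrt(7) ≈ -1.2915, 4 + 2*sqrt(7) ≈ 9.2915

f''(x) = 56/(x^3 - 12*x^2 + 48*x - 64)
Second-derivative test at each critical point:
  f''(-1.2915) = -0.3780 < 0 → local maximum
  f''(9.2915) = 0.3780 > 0 → local minimum

Critical points: x = 4 - 2*sqrt(7) ≈ -1.2915 (local maximum); x = 4 + 2*sqrt(7) ≈ 9.2915 (local minimum)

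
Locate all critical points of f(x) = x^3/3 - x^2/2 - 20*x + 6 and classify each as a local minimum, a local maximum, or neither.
f'(x) = x^2 - x - 20

Solve f'(x) = 0:
  Factor: x^2 - x - 20 = (x - 5)*(x + 4) = 0.
  ⇒ x = -4, 5

f''(x) = 2*x - 1
Second-derivative test at each critical point:
  f''(-4) = -9 < 0 → local maximum
  f''(5) = 9 > 0 → local minimum

Critical points: x = -4 (local maximum); x = 5 (local minimum)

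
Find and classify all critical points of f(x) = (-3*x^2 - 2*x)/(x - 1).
f'(x) = (-3*x^2 + 6*x + 2)/(x^2 - 2*x + 1)

Solve f'(x) = 0:
  f'(x) = -(3*x^2 - 6*x - 2)/(x - 1)^2; the denominator is positive wherever f is defined, so f'(x) = 0 ⇔ -3*x^2 + 6*x + 2 = 0.
  3*x^2 - 6*x - 2 = 0 has no rational roots; quadratic formula: x = (6 ± √60)/6.
  ⇒ x = 1 - sqrt(15)/3 ≈ -0.2910, 1 + sqrt(15)/3 ≈ 2.2910

f''(x) = -10/(x^3 - 3*x^2 + 3*x - 1)
Second-derivative test at each critical point:
  f''(-0.2910) = 4.6476 > 0 → local minimum
  f''(2.2910) = -4.6476 < 0 → local maximum

Critical points: x = 1 - sqrt(15)/3 ≈ -0.2910 (local minimum); x = 1 + sqrt(15)/3 ≈ 2.2910 (local maximum)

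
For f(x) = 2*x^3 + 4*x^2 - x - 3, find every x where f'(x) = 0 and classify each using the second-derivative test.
f'(x) = 6*x^2 + 8*x - 1

Solve f'(x) = 0:
  6*x^2 + 8*x - 1 = 0 has no rational roots; quadratic formula: x = (-8 ± √88)/12.
  ⇒ x = -sqrt(22)/6 - 2/3 ≈ -1.4484, -2/3 + sqrt(22)/6 ≈ 0.1151

f''(x) = 12*x + 8
Second-derivative test at each critical point:
  f''(-1.4484) = -9.3808 < 0 → local maximum
  f''(0.1151) = 9.3808 > 0 → local minimum

Critical points: x = -sqrt(22)/6 - 2/3 ≈ -1.4484 (local maximum); x = -2/3 + sqrt(22)/6 ≈ 0.1151 (local minimum)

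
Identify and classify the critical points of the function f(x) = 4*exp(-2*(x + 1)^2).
f'(x) = 16*(-x - 1)*exp(-2*(x + 1)^2)

Solve f'(x) = 0:
  f'(x) = (-16*x - 16)·exp(-2*(x + 1)^2) and exp(-2*(x + 1)^2) > 0 for every x, so f'(x) = 0 ⇔ -16*x - 16 = 0.
  Factor: -16*x - 16 = -16*(x + 1) = 0.
  ⇒ x = -1

f''(x) = 16*(4*(x + 1)^2 - 1)*exp(-2*(x + 1)^2)
Second-derivative test at each critical point:
  f''(-1) = -16 < 0 → local maximum

Critical points: x = -1 (local maximum)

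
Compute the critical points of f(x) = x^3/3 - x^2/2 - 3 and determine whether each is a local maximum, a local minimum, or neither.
f'(x) = x*(x - 1)

Solve f'(x) = 0:
  Factor: x^2 - x = x*(x - 1) = 0.
  ⇒ x = 0, 1

f''(x) = 2*x - 1
Second-derivative test at each critical point:
  f''(0) = -1 < 0 → local maximum
  f''(1) = 1 > 0 → local minimum

Critical points: x = 0 (local maximum); x = 1 (local minimum)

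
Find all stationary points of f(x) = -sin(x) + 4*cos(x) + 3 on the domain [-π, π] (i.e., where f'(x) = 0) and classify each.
f'(x) = -4*sin(x) - cos(x)

Solve f'(x) = 0 on [-π, π]:
  f'(x) = 0 ⇔ -cos(x) = 4*sin(x) ⇔ tan(x) = -1/4, i.e. x = arctan(-1/4) + nπ; keep the solutions lying in [-π, π].
  ⇒ x = -atan(1/4) ≈ -0.2450, pi - atan(1/4) ≈ 2.8966

f''(x) = sin(x) - 4*cos(x)
Second-derivative test at each critical point:
  f''(-0.2450) = -4.1231 < 0 → local maximum
  f''(2.8966) = 4.1231 > 0 → local minimum

Critical points: x = -atan(1/4) ≈ -0.2450 (local maximum); x = pi - atan(1/4) ≈ 2.8966 (local minimum)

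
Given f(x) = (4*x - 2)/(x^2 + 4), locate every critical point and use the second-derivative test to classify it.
f'(x) = 4*(-x^2 + x + 4)/(x^4 + 8*x^2 + 16)

Solve f'(x) = 0:
  f'(x) = -4*(x^2 - x - 4)/(x^2 + 4)^2; the denominator is positive wherever f is defined, so f'(x) = 0 ⇔ -4*x^2 + 4*x + 16 = 0.
  Factor: -4*x^2 + 4*x + 16 = -4*(x^2 - x - 4); x^2 - x - 4 = 0 has no rational roots; quadratic formula: x = (1 ± √17)/2.
  ⇒ x = 1/2 - sqrt(17)/2 ≈ -1.5616, 1/2 + sqrt(17)/2 ≈ 2.5616

f''(x) = 4*(4*x^2*(2*x - 1) + (1 - 6*x)*(x^2 + 4))/(x^2 + 4)^3
Second-derivative test at each critical point:
  f''(-1.5616) = 0.3979 > 0 → local minimum
  f''(2.5616) = -0.1479 < 0 → local maximum

Critical points: x = 1/2 - sqrt(17)/2 ≈ -1.5616 (local minimum); x = 1/2 + sqrt(17)/2 ≈ 2.5616 (local maximum)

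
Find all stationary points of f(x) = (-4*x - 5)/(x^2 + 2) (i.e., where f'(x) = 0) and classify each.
f'(x) = 2*(2*x^2 + 5*x - 4)/(x^4 + 4*x^2 + 4)

Solve f'(x) = 0:
  f'(x) = 2*(2*x^2 + 5*x - 4)/(x^2 + 2)^2; the denominator is positive wherever f is defined, so f'(x) = 0 ⇔ 4*x^2 + 10*x - 8 = 0.
  Factor: 4*x^2 + 10*x - 8 = 2*(2*x^2 + 5*x - 4); 2*x^2 + 5*x - 4 = 0 has no rational roots; quadratic formula: x = (-5 ± √57)/4.
  ⇒ x = -sqrt(57)/4 - 5/4 ≈ -3.1375, -5/4 + sqrt(57)/4 ≈ 0.6375

f''(x) = 2*(-4*x^2*(4*x + 5) + (12*x + 5)*(x^2 + 2))/(x^2 + 2)^3
Second-derivative test at each critical point:
  f''(-3.1375) = -0.1076 < 0 → local maximum
  f''(0.6375) = 2.6076 > 0 → local minimum

Critical points: x = -sqrt(57)/4 - 5/4 ≈ -3.1375 (local maximum); x = -5/4 + sqrt(57)/4 ≈ 0.6375 (local minimum)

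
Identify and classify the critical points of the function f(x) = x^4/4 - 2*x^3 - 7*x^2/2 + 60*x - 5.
f'(x) = x^3 - 6*x^2 - 7*x + 60

Solve f'(x) = 0:
  Factor: x^3 - 6*x^2 - 7*x + 60 = (x - 5)*(x - 4)*(x + 3) = 0.
  ⇒ x = -3, 4, 5

f''(x) = 3*x^2 - 12*x - 7
Second-derivative test at each critical point:
  f''(-3) = 56 > 0 → local minimum
  f''(4) = -7 < 0 → local maximum
  f''(5) = 8 > 0 → local minimum

Critical points: x = -3 (local minimum); x = 4 (local maximum); x = 5 (local minimum)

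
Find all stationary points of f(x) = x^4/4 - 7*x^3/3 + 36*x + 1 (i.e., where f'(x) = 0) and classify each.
f'(x) = x^3 - 7*x^2 + 36

Solve f'(x) = 0:
  Factor: x^3 - 7*x^2 + 36 = (x - 6)*(x - 3)*(x + 2) = 0.
  ⇒ x = -2, 3, 6

f''(x) = x*(3*x - 14)
Second-derivative test at each critical point:
  f''(-2) = 40 > 0 → local minimum
  f''(3) = -15 < 0 → local maximum
  f''(6) = 24 > 0 → local minimum

Critical points: x = -2 (local minimum); x = 3 (local maximum); x = 6 (local minimum)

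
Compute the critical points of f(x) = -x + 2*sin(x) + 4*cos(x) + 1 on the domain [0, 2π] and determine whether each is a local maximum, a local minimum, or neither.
f'(x) = -4*sin(x) + 2*cos(x) - 1

Solve f'(x) = 0 on [0, 2π]:
  f'(x) = 0 ⇔ -4*sin(x) + 2*cos(x) = 1. Write the left side as R·cos(x + φ) with R = √(2² + 4²) = 2*sqrt(5), cos φ = sqrt(5)/5, sin φ = 2*sqrt(5)/5; then cos(x + φ) = sqrt(5)/10. Solve for x and keep the solutions lying in [0, 2π].
  ⇒ x = atan((-2 + sqrt(19))/(1 + 2*sqrt(19))) ≈ 0.2381, atan((-sqrt(19) - 2)/(1 - 2*sqrt(19))) + pi ≈ 3.8308

f''(x) = -2*sin(x) - 4*cos(x)
Second-derivative test at each critical point:
  f''(0.2381) = -4.3589 < 0 → local maximum
  f''(3.8308) = 4.3589 > 0 → local minimum

Critical points: x = atan((-2 + sqrt(19))/(1 + 2*sqrt(19))) ≈ 0.2381 (local maximum); x = atan((-sqrt(19) - 2)/(1 - 2*sqrt(19))) + pi ≈ 3.8308 (local minimum)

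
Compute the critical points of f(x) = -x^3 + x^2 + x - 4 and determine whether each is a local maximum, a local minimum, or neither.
f'(x) = -3*x^2 + 2*x + 1

Solve f'(x) = 0:
  Factor: -3*x^2 + 2*x + 1 = -(x - 1)*(3*x + 1) = 0.
  ⇒ x = -1/3, 1

f''(x) = 2 - 6*x
Second-derivative test at each critical point:
  f''(-1/3) = 4 > 0 → local minimum
  f''(1) = -4 < 0 → local maximum

Critical points: x = -1/3 (local minimum); x = 1 (local maximum)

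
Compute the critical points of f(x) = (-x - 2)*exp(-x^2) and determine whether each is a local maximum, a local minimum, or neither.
f'(x) = (2*x*(x + 2) - 1)*exp(-x^2)

Solve f'(x) = 0:
  f'(x) = (2*x^2 + 4*x - 1)·exp(-x^2) and exp(-x^2) > 0 for every x, so f'(x) = 0 ⇔ 2*x^2 + 4*x - 1 = 0.
  2*x^2 + 4*x - 1 = 0 has no rational roots; quadratic formula: x = (-4 ± √24)/4.
  ⇒ x = -sqrt(6)/2 - 1 ≈ -2.2247, -1 + sqrt(6)/2 ≈ 0.2247

f''(x) = 2*(-2*x^2*(x + 2) + 3*x + 2)*exp(-x^2)
Second-derivative test at each critical point:
  f''(-2.2247) = -0.0347 < 0 → local maximum
  f''(0.2247) = 4.6577 > 0 → local minimum

Critical points: x = -sqrt(6)/2 - 1 ≈ -2.2247 (local maximum); x = -1 + sqrt(6)/2 ≈ 0.2247 (local minimum)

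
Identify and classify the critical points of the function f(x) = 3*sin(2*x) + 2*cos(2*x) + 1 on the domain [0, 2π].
f'(x) = -4*sin(2*x) + 6*cos(2*x)

Solve f'(x) = 0 on [0, 2π]:
  f'(x) = 0 ⇔ 3*cos(2*x) = 2*sin(2*x) ⇔ tan(2*x) = 3/2, i.e. 2*x = arctan(3/2) + nπ; keep the solutions lying in [0, 2π].
  ⇒ x = atan(3/2)/2 ≈ 0.4914, atan(3/2)/2 + pi/2 ≈ 2.0622, atan(3/2)/2 + pi ≈ 3.6330, atan(3/2)/2 + 3*pi/2 ≈ 5.2038

f''(x) = -12*sin(2*x) - 8*cos(2*x)
Second-derivative test at each critical point:
  f''(0.4914) = -14.4222 < 0 → local maximum
  f''(2.0622) = 14.4222 > 0 → local minimum
  f''(3.6330) = -14.4222 < 0 → local maximum
  f''(5.2038) = 14.4222 > 0 → local minimum

Critical points: x = atan(3/2)/2 ≈ 0.4914 (local maximum); x = atan(3/2)/2 + pi/2 ≈ 2.0622 (local minimum); x = atan(3/2)/2 + pi ≈ 3.6330 (local maximum); x = atan(3/2)/2 + 3*pi/2 ≈ 5.2038 (local minimum)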